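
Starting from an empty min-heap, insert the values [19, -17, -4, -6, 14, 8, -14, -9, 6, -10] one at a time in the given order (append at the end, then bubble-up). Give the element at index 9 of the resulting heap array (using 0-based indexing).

Insert 19:
  append 19 at index 0 → [19] (no swap needed)
Insert -17:
  append -17 at index 1 → [19, -17]
  -17 < parent 19 at index 0, swap → [-17, 19]
Insert -4:
  append -4 at index 2 → [-17, 19, -4] (no swap needed)
Insert -6:
  append -6 at index 3 → [-17, 19, -4, -6]
  -6 < parent 19 at index 1, swap → [-17, -6, -4, 19]
Insert 14:
  append 14 at index 4 → [-17, -6, -4, 19, 14] (no swap needed)
Insert 8:
  append 8 at index 5 → [-17, -6, -4, 19, 14, 8] (no swap needed)
Insert -14:
  append -14 at index 6 → [-17, -6, -4, 19, 14, 8, -14]
  -14 < parent -4 at index 2, swap → [-17, -6, -14, 19, 14, 8, -4]
Insert -9:
  append -9 at index 7 → [-17, -6, -14, 19, 14, 8, -4, -9]
  -9 < parent 19 at index 3, swap → [-17, -6, -14, -9, 14, 8, -4, 19]
  -9 < parent -6 at index 1, swap → [-17, -9, -14, -6, 14, 8, -4, 19]
Insert 6:
  append 6 at index 8 → [-17, -9, -14, -6, 14, 8, -4, 19, 6] (no swap needed)
Insert -10:
  append -10 at index 9 → [-17, -9, -14, -6, 14, 8, -4, 19, 6, -10]
  -10 < parent 14 at index 4, swap → [-17, -9, -14, -6, -10, 8, -4, 19, 6, 14]
  -10 < parent -9 at index 1, swap → [-17, -10, -14, -6, -9, 8, -4, 19, 6, 14]
resulting array: [-17, -10, -14, -6, -9, 8, -4, 19, 6, 14]

14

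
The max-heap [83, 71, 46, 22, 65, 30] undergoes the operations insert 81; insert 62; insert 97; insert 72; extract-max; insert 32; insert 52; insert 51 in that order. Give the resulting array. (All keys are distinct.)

insert 81:
  append 81 at index 6 → [83, 71, 46, 22, 65, 30, 81]
  81 > parent 46 at index 2, swap → [83, 71, 81, 22, 65, 30, 46]
insert 62:
  append 62 at index 7 → [83, 71, 81, 22, 65, 30, 46, 62]
  62 > parent 22 at index 3, swap → [83, 71, 81, 62, 65, 30, 46, 22]
insert 97:
  append 97 at index 8 → [83, 71, 81, 62, 65, 30, 46, 22, 97]
  97 > parent 62 at index 3, swap → [83, 71, 81, 97, 65, 30, 46, 22, 62]
  97 > parent 71 at index 1, swap → [83, 97, 81, 71, 65, 30, 46, 22, 62]
  97 > parent 83 at index 0, swap → [97, 83, 81, 71, 65, 30, 46, 22, 62]
insert 72:
  append 72 at index 9 → [97, 83, 81, 71, 65, 30, 46, 22, 62, 72]
  72 > parent 65 at index 4, swap → [97, 83, 81, 71, 72, 30, 46, 22, 62, 65]
extract-max → returns 97:
  remove root 97; move last element 65 to root → [65, 83, 81, 71, 72, 30, 46, 22, 62]
  65 vs larger child 83 at index 1, swap → [83, 65, 81, 71, 72, 30, 46, 22, 62]
  65 vs larger child 72 at index 4, swap → [83, 72, 81, 71, 65, 30, 46, 22, 62]
insert 32:
  append 32 at index 9 → [83, 72, 81, 71, 65, 30, 46, 22, 62, 32] (no swap needed)
insert 52:
  append 52 at index 10 → [83, 72, 81, 71, 65, 30, 46, 22, 62, 32, 52] (no swap needed)
insert 51:
  append 51 at index 11 → [83, 72, 81, 71, 65, 30, 46, 22, 62, 32, 52, 51]
  51 > parent 30 at index 5, swap → [83, 72, 81, 71, 65, 51, 46, 22, 62, 32, 52, 30]

[83, 72, 81, 71, 65, 51, 46, 22, 62, 32, 52, 30]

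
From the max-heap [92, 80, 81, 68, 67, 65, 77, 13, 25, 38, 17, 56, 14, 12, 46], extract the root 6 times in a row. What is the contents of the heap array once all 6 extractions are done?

extract-max #1 returns 92:
  remove root 92; move last element 46 to root → [46, 80, 81, 68, 67, 65, 77, 13, 25, 38, 17, 56, 14, 12]
  46 vs larger child 81 at index 2, swap → [81, 80, 46, 68, 67, 65, 77, 13, 25, 38, 17, 56, 14, 12]
  46 vs larger child 77 at index 6, swap → [81, 80, 77, 68, 67, 65, 46, 13, 25, 38, 17, 56, 14, 12]
extract-max #2 returns 81:
  remove root 81; move last element 12 to root → [12, 80, 77, 68, 67, 65, 46, 13, 25, 38, 17, 56, 14]
  12 vs larger child 80 at index 1, swap → [80, 12, 77, 68, 67, 65, 46, 13, 25, 38, 17, 56, 14]
  12 vs larger child 68 at index 3, swap → [80, 68, 77, 12, 67, 65, 46, 13, 25, 38, 17, 56, 14]
  12 vs larger child 25 at index 8, swap → [80, 68, 77, 25, 67, 65, 46, 13, 12, 38, 17, 56, 14]
extract-max #3 returns 80:
  remove root 80; move last element 14 to root → [14, 68, 77, 25, 67, 65, 46, 13, 12, 38, 17, 56]
  14 vs larger child 77 at index 2, swap → [77, 68, 14, 25, 67, 65, 46, 13, 12, 38, 17, 56]
  14 vs larger child 65 at index 5, swap → [77, 68, 65, 25, 67, 14, 46, 13, 12, 38, 17, 56]
  14 vs only child 56 at index 11, swap → [77, 68, 65, 25, 67, 56, 46, 13, 12, 38, 17, 14]
extract-max #4 returns 77:
  remove root 77; move last element 14 to root → [14, 68, 65, 25, 67, 56, 46, 13, 12, 38, 17]
  14 vs larger child 68 at index 1, swap → [68, 14, 65, 25, 67, 56, 46, 13, 12, 38, 17]
  14 vs larger child 67 at index 4, swap → [68, 67, 65, 25, 14, 56, 46, 13, 12, 38, 17]
  14 vs larger child 38 at index 9, swap → [68, 67, 65, 25, 38, 56, 46, 13, 12, 14, 17]
extract-max #5 returns 68:
  remove root 68; move last element 17 to root → [17, 67, 65, 25, 38, 56, 46, 13, 12, 14]
  17 vs larger child 67 at index 1, swap → [67, 17, 65, 25, 38, 56, 46, 13, 12, 14]
  17 vs larger child 38 at index 4, swap → [67, 38, 65, 25, 17, 56, 46, 13, 12, 14]
extract-max #6 returns 67:
  remove root 67; move last element 14 to root → [14, 38, 65, 25, 17, 56, 46, 13, 12]
  14 vs larger child 65 at index 2, swap → [65, 38, 14, 25, 17, 56, 46, 13, 12]
  14 vs larger child 56 at index 5, swap → [65, 38, 56, 25, 17, 14, 46, 13, 12]

[65, 38, 56, 25, 17, 14, 46, 13, 12]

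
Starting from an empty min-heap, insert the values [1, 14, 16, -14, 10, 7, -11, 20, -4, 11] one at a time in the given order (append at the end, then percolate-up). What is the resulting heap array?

Insert 1:
  append 1 at index 0 → [1] (no swap needed)
Insert 14:
  append 14 at index 1 → [1, 14] (no swap needed)
Insert 16:
  append 16 at index 2 → [1, 14, 16] (no swap needed)
Insert -14:
  append -14 at index 3 → [1, 14, 16, -14]
  -14 < parent 14 at index 1, swap → [1, -14, 16, 14]
  -14 < parent 1 at index 0, swap → [-14, 1, 16, 14]
Insert 10:
  append 10 at index 4 → [-14, 1, 16, 14, 10] (no swap needed)
Insert 7:
  append 7 at index 5 → [-14, 1, 16, 14, 10, 7]
  7 < parent 16 at index 2, swap → [-14, 1, 7, 14, 10, 16]
Insert -11:
  append -11 at index 6 → [-14, 1, 7, 14, 10, 16, -11]
  -11 < parent 7 at index 2, swap → [-14, 1, -11, 14, 10, 16, 7]
Insert 20:
  append 20 at index 7 → [-14, 1, -11, 14, 10, 16, 7, 20] (no swap needed)
Insert -4:
  append -4 at index 8 → [-14, 1, -11, 14, 10, 16, 7, 20, -4]
  -4 < parent 14 at index 3, swap → [-14, 1, -11, -4, 10, 16, 7, 20, 14]
  -4 < parent 1 at index 1, swap → [-14, -4, -11, 1, 10, 16, 7, 20, 14]
Insert 11:
  append 11 at index 9 → [-14, -4, -11, 1, 10, 16, 7, 20, 14, 11] (no swap needed)

[-14, -4, -11, 1, 10, 16, 7, 20, 14, 11]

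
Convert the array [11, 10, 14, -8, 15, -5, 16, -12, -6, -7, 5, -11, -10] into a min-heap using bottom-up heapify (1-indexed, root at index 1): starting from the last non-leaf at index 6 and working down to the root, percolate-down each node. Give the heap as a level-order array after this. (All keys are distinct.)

sift down from index 6:
  -5 vs smaller child -11 at index 12, swap → [11, 10, 14, -8, 15, -11, 16, -12, -6, -7, 5, -5, -10]
sift down from index 5:
  15 vs smaller child -7 at index 10, swap → [11, 10, 14, -8, -7, -11, 16, -12, -6, 15, 5, -5, -10]
sift down from index 4:
  -8 vs smaller child -12 at index 8, swap → [11, 10, 14, -12, -7, -11, 16, -8, -6, 15, 5, -5, -10]
sift down from index 3:
  14 vs smaller child -11 at index 6, swap → [11, 10, -11, -12, -7, 14, 16, -8, -6, 15, 5, -5, -10]
  14 vs smaller child -10 at index 13, swap → [11, 10, -11, -12, -7, -10, 16, -8, -6, 15, 5, -5, 14]
sift down from index 2:
  10 vs smaller child -12 at index 4, swap → [11, -12, -11, 10, -7, -10, 16, -8, -6, 15, 5, -5, 14]
  10 vs smaller child -8 at index 8, swap → [11, -12, -11, -8, -7, -10, 16, 10, -6, 15, 5, -5, 14]
sift down from index 1:
  11 vs smaller child -12 at index 2, swap → [-12, 11, -11, -8, -7, -10, 16, 10, -6, 15, 5, -5, 14]
  11 vs smaller child -8 at index 4, swap → [-12, -8, -11, 11, -7, -10, 16, 10, -6, 15, 5, -5, 14]
  11 vs smaller child -6 at index 9, swap → [-12, -8, -11, -6, -7, -10, 16, 10, 11, 15, 5, -5, 14]

[-12, -8, -11, -6, -7, -10, 16, 10, 11, 15, 5, -5, 14]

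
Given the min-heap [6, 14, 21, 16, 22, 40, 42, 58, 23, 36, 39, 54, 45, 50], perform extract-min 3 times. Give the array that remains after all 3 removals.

extract-min #1 returns 6:
  remove root 6; move last element 50 to root → [50, 14, 21, 16, 22, 40, 42, 58, 23, 36, 39, 54, 45]
  50 vs smaller child 14 at index 1, swap → [14, 50, 21, 16, 22, 40, 42, 58, 23, 36, 39, 54, 45]
  50 vs smaller child 16 at index 3, swap → [14, 16, 21, 50, 22, 40, 42, 58, 23, 36, 39, 54, 45]
  50 vs smaller child 23 at index 8, swap → [14, 16, 21, 23, 22, 40, 42, 58, 50, 36, 39, 54, 45]
extract-min #2 returns 14:
  remove root 14; move last element 45 to root → [45, 16, 21, 23, 22, 40, 42, 58, 50, 36, 39, 54]
  45 vs smaller child 16 at index 1, swap → [16, 45, 21, 23, 22, 40, 42, 58, 50, 36, 39, 54]
  45 vs smaller child 22 at index 4, swap → [16, 22, 21, 23, 45, 40, 42, 58, 50, 36, 39, 54]
  45 vs smaller child 36 at index 9, swap → [16, 22, 21, 23, 36, 40, 42, 58, 50, 45, 39, 54]
extract-min #3 returns 16:
  remove root 16; move last element 54 to root → [54, 22, 21, 23, 36, 40, 42, 58, 50, 45, 39]
  54 vs smaller child 21 at index 2, swap → [21, 22, 54, 23, 36, 40, 42, 58, 50, 45, 39]
  54 vs smaller child 40 at index 5, swap → [21, 22, 40, 23, 36, 54, 42, 58, 50, 45, 39]

[21, 22, 40, 23, 36, 54, 42, 58, 50, 45, 39]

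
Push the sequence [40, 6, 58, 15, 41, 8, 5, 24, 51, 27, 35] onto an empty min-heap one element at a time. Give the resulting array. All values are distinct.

[5, 15, 6, 24, 27, 58, 8, 40, 51, 41, 35]

Insert 40:
  append 40 at index 0 → [40] (no swap needed)
Insert 6:
  append 6 at index 1 → [40, 6]
  6 < parent 40 at index 0, swap → [6, 40]
Insert 58:
  append 58 at index 2 → [6, 40, 58] (no swap needed)
Insert 15:
  append 15 at index 3 → [6, 40, 58, 15]
  15 < parent 40 at index 1, swap → [6, 15, 58, 40]
Insert 41:
  append 41 at index 4 → [6, 15, 58, 40, 41] (no swap needed)
Insert 8:
  append 8 at index 5 → [6, 15, 58, 40, 41, 8]
  8 < parent 58 at index 2, swap → [6, 15, 8, 40, 41, 58]
Insert 5:
  append 5 at index 6 → [6, 15, 8, 40, 41, 58, 5]
  5 < parent 8 at index 2, swap → [6, 15, 5, 40, 41, 58, 8]
  5 < parent 6 at index 0, swap → [5, 15, 6, 40, 41, 58, 8]
Insert 24:
  append 24 at index 7 → [5, 15, 6, 40, 41, 58, 8, 24]
  24 < parent 40 at index 3, swap → [5, 15, 6, 24, 41, 58, 8, 40]
Insert 51:
  append 51 at index 8 → [5, 15, 6, 24, 41, 58, 8, 40, 51] (no swap needed)
Insert 27:
  append 27 at index 9 → [5, 15, 6, 24, 41, 58, 8, 40, 51, 27]
  27 < parent 41 at index 4, swap → [5, 15, 6, 24, 27, 58, 8, 40, 51, 41]
Insert 35:
  append 35 at index 10 → [5, 15, 6, 24, 27, 58, 8, 40, 51, 41, 35] (no swap needed)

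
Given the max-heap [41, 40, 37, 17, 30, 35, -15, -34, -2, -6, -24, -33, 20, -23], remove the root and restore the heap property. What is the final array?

[40, 30, 37, 17, -6, 35, -15, -34, -2, -23, -24, -33, 20]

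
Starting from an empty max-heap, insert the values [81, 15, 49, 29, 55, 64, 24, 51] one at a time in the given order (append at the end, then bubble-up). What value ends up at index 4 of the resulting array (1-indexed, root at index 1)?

Insert 81:
  append 81 at index 1 → [81] (no swap needed)
Insert 15:
  append 15 at index 2 → [81, 15] (no swap needed)
Insert 49:
  append 49 at index 3 → [81, 15, 49] (no swap needed)
Insert 29:
  append 29 at index 4 → [81, 15, 49, 29]
  29 > parent 15 at index 2, swap → [81, 29, 49, 15]
Insert 55:
  append 55 at index 5 → [81, 29, 49, 15, 55]
  55 > parent 29 at index 2, swap → [81, 55, 49, 15, 29]
Insert 64:
  append 64 at index 6 → [81, 55, 49, 15, 29, 64]
  64 > parent 49 at index 3, swap → [81, 55, 64, 15, 29, 49]
Insert 24:
  append 24 at index 7 → [81, 55, 64, 15, 29, 49, 24] (no swap needed)
Insert 51:
  append 51 at index 8 → [81, 55, 64, 15, 29, 49, 24, 51]
  51 > parent 15 at index 4, swap → [81, 55, 64, 51, 29, 49, 24, 15]
resulting array: [81, 55, 64, 51, 29, 49, 24, 15]

51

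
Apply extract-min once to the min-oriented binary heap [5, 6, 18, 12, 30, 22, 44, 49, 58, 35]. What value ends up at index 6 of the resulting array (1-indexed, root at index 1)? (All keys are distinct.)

remove root 5; move last element 35 to root → [35, 6, 18, 12, 30, 22, 44, 49, 58]
35 vs smaller child 6 at index 2, swap → [6, 35, 18, 12, 30, 22, 44, 49, 58]
35 vs smaller child 12 at index 4, swap → [6, 12, 18, 35, 30, 22, 44, 49, 58]
resulting array: [6, 12, 18, 35, 30, 22, 44, 49, 58]

22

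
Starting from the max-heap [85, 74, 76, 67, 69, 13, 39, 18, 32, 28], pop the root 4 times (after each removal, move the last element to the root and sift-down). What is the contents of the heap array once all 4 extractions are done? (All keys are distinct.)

extract-max #1 returns 85:
  remove root 85; move last element 28 to root → [28, 74, 76, 67, 69, 13, 39, 18, 32]
  28 vs larger child 76 at index 2, swap → [76, 74, 28, 67, 69, 13, 39, 18, 32]
  28 vs larger child 39 at index 6, swap → [76, 74, 39, 67, 69, 13, 28, 18, 32]
extract-max #2 returns 76:
  remove root 76; move last element 32 to root → [32, 74, 39, 67, 69, 13, 28, 18]
  32 vs larger child 74 at index 1, swap → [74, 32, 39, 67, 69, 13, 28, 18]
  32 vs larger child 69 at index 4, swap → [74, 69, 39, 67, 32, 13, 28, 18]
extract-max #3 returns 74:
  remove root 74; move last element 18 to root → [18, 69, 39, 67, 32, 13, 28]
  18 vs larger child 69 at index 1, swap → [69, 18, 39, 67, 32, 13, 28]
  18 vs larger child 67 at index 3, swap → [69, 67, 39, 18, 32, 13, 28]
extract-max #4 returns 69:
  remove root 69; move last element 28 to root → [28, 67, 39, 18, 32, 13]
  28 vs larger child 67 at index 1, swap → [67, 28, 39, 18, 32, 13]
  28 vs larger child 32 at index 4, swap → [67, 32, 39, 18, 28, 13]

[67, 32, 39, 18, 28, 13]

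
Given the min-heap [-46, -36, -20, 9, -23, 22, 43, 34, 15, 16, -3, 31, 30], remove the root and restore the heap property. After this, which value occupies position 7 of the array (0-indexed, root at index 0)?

remove root -46; move last element 30 to root → [30, -36, -20, 9, -23, 22, 43, 34, 15, 16, -3, 31]
30 vs smaller child -36 at index 1, swap → [-36, 30, -20, 9, -23, 22, 43, 34, 15, 16, -3, 31]
30 vs smaller child -23 at index 4, swap → [-36, -23, -20, 9, 30, 22, 43, 34, 15, 16, -3, 31]
30 vs smaller child -3 at index 10, swap → [-36, -23, -20, 9, -3, 22, 43, 34, 15, 16, 30, 31]
resulting array: [-36, -23, -20, 9, -3, 22, 43, 34, 15, 16, 30, 31]

34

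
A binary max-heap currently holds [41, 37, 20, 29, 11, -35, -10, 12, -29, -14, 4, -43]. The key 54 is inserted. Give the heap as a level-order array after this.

append 54 at index 12 → [41, 37, 20, 29, 11, -35, -10, 12, -29, -14, 4, -43, 54]
54 > parent -35 at index 5, swap → [41, 37, 20, 29, 11, 54, -10, 12, -29, -14, 4, -43, -35]
54 > parent 20 at index 2, swap → [41, 37, 54, 29, 11, 20, -10, 12, -29, -14, 4, -43, -35]
54 > parent 41 at index 0, swap → [54, 37, 41, 29, 11, 20, -10, 12, -29, -14, 4, -43, -35]

[54, 37, 41, 29, 11, 20, -10, 12, -29, -14, 4, -43, -35]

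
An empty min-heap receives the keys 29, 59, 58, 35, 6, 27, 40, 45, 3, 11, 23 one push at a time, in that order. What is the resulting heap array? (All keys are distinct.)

Insert 29:
  append 29 at index 0 → [29] (no swap needed)
Insert 59:
  append 59 at index 1 → [29, 59] (no swap needed)
Insert 58:
  append 58 at index 2 → [29, 59, 58] (no swap needed)
Insert 35:
  append 35 at index 3 → [29, 59, 58, 35]
  35 < parent 59 at index 1, swap → [29, 35, 58, 59]
Insert 6:
  append 6 at index 4 → [29, 35, 58, 59, 6]
  6 < parent 35 at index 1, swap → [29, 6, 58, 59, 35]
  6 < parent 29 at index 0, swap → [6, 29, 58, 59, 35]
Insert 27:
  append 27 at index 5 → [6, 29, 58, 59, 35, 27]
  27 < parent 58 at index 2, swap → [6, 29, 27, 59, 35, 58]
Insert 40:
  append 40 at index 6 → [6, 29, 27, 59, 35, 58, 40] (no swap needed)
Insert 45:
  append 45 at index 7 → [6, 29, 27, 59, 35, 58, 40, 45]
  45 < parent 59 at index 3, swap → [6, 29, 27, 45, 35, 58, 40, 59]
Insert 3:
  append 3 at index 8 → [6, 29, 27, 45, 35, 58, 40, 59, 3]
  3 < parent 45 at index 3, swap → [6, 29, 27, 3, 35, 58, 40, 59, 45]
  3 < parent 29 at index 1, swap → [6, 3, 27, 29, 35, 58, 40, 59, 45]
  3 < parent 6 at index 0, swap → [3, 6, 27, 29, 35, 58, 40, 59, 45]
Insert 11:
  append 11 at index 9 → [3, 6, 27, 29, 35, 58, 40, 59, 45, 11]
  11 < parent 35 at index 4, swap → [3, 6, 27, 29, 11, 58, 40, 59, 45, 35]
Insert 23:
  append 23 at index 10 → [3, 6, 27, 29, 11, 58, 40, 59, 45, 35, 23] (no swap needed)

[3, 6, 27, 29, 11, 58, 40, 59, 45, 35, 23]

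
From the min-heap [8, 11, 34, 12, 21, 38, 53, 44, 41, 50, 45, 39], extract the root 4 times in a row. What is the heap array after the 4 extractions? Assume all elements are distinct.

extract-min #1 returns 8:
  remove root 8; move last element 39 to root → [39, 11, 34, 12, 21, 38, 53, 44, 41, 50, 45]
  39 vs smaller child 11 at index 1, swap → [11, 39, 34, 12, 21, 38, 53, 44, 41, 50, 45]
  39 vs smaller child 12 at index 3, swap → [11, 12, 34, 39, 21, 38, 53, 44, 41, 50, 45]
extract-min #2 returns 11:
  remove root 11; move last element 45 to root → [45, 12, 34, 39, 21, 38, 53, 44, 41, 50]
  45 vs smaller child 12 at index 1, swap → [12, 45, 34, 39, 21, 38, 53, 44, 41, 50]
  45 vs smaller child 21 at index 4, swap → [12, 21, 34, 39, 45, 38, 53, 44, 41, 50]
extract-min #3 returns 12:
  remove root 12; move last element 50 to root → [50, 21, 34, 39, 45, 38, 53, 44, 41]
  50 vs smaller child 21 at index 1, swap → [21, 50, 34, 39, 45, 38, 53, 44, 41]
  50 vs smaller child 39 at index 3, swap → [21, 39, 34, 50, 45, 38, 53, 44, 41]
  50 vs smaller child 41 at index 8, swap → [21, 39, 34, 41, 45, 38, 53, 44, 50]
extract-min #4 returns 21:
  remove root 21; move last element 50 to root → [50, 39, 34, 41, 45, 38, 53, 44]
  50 vs smaller child 34 at index 2, swap → [34, 39, 50, 41, 45, 38, 53, 44]
  50 vs smaller child 38 at index 5, swap → [34, 39, 38, 41, 45, 50, 53, 44]

[34, 39, 38, 41, 45, 50, 53, 44]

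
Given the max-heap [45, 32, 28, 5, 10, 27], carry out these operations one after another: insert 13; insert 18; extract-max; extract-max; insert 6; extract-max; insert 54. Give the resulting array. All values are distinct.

[54, 18, 27, 5, 10, 6, 13]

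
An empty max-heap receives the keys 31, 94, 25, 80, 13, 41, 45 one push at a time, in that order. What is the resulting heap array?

Insert 31:
  append 31 at index 0 → [31] (no swap needed)
Insert 94:
  append 94 at index 1 → [31, 94]
  94 > parent 31 at index 0, swap → [94, 31]
Insert 25:
  append 25 at index 2 → [94, 31, 25] (no swap needed)
Insert 80:
  append 80 at index 3 → [94, 31, 25, 80]
  80 > parent 31 at index 1, swap → [94, 80, 25, 31]
Insert 13:
  append 13 at index 4 → [94, 80, 25, 31, 13] (no swap needed)
Insert 41:
  append 41 at index 5 → [94, 80, 25, 31, 13, 41]
  41 > parent 25 at index 2, swap → [94, 80, 41, 31, 13, 25]
Insert 45:
  append 45 at index 6 → [94, 80, 41, 31, 13, 25, 45]
  45 > parent 41 at index 2, swap → [94, 80, 45, 31, 13, 25, 41]

[94, 80, 45, 31, 13, 25, 41]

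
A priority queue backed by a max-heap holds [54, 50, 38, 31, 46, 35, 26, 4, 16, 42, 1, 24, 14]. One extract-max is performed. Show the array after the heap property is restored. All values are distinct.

[50, 46, 38, 31, 42, 35, 26, 4, 16, 14, 1, 24]

remove root 54; move last element 14 to root → [14, 50, 38, 31, 46, 35, 26, 4, 16, 42, 1, 24]
14 vs larger child 50 at index 1, swap → [50, 14, 38, 31, 46, 35, 26, 4, 16, 42, 1, 24]
14 vs larger child 46 at index 4, swap → [50, 46, 38, 31, 14, 35, 26, 4, 16, 42, 1, 24]
14 vs larger child 42 at index 9, swap → [50, 46, 38, 31, 42, 35, 26, 4, 16, 14, 1, 24]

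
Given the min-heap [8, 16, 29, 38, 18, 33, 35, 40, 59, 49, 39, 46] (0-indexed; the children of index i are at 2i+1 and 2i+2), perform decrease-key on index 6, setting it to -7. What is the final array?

[-7, 16, 8, 38, 18, 33, 29, 40, 59, 49, 39, 46]

set index 6 from 35 to -7 → [8, 16, 29, 38, 18, 33, -7, 40, 59, 49, 39, 46]
-7 < parent 29 at index 2, swap → [8, 16, -7, 38, 18, 33, 29, 40, 59, 49, 39, 46]
-7 < parent 8 at index 0, swap → [-7, 16, 8, 38, 18, 33, 29, 40, 59, 49, 39, 46]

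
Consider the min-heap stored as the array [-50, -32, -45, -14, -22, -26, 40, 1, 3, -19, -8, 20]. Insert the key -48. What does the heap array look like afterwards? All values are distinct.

[-50, -32, -48, -14, -22, -45, 40, 1, 3, -19, -8, 20, -26]

append -48 at index 12 → [-50, -32, -45, -14, -22, -26, 40, 1, 3, -19, -8, 20, -48]
-48 < parent -26 at index 5, swap → [-50, -32, -45, -14, -22, -48, 40, 1, 3, -19, -8, 20, -26]
-48 < parent -45 at index 2, swap → [-50, -32, -48, -14, -22, -45, 40, 1, 3, -19, -8, 20, -26]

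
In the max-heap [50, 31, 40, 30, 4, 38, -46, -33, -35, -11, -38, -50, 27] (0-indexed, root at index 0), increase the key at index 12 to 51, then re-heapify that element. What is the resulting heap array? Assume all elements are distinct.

[51, 31, 50, 30, 4, 40, -46, -33, -35, -11, -38, -50, 38]

set index 12 from 27 to 51 → [50, 31, 40, 30, 4, 38, -46, -33, -35, -11, -38, -50, 51]
51 > parent 38 at index 5, swap → [50, 31, 40, 30, 4, 51, -46, -33, -35, -11, -38, -50, 38]
51 > parent 40 at index 2, swap → [50, 31, 51, 30, 4, 40, -46, -33, -35, -11, -38, -50, 38]
51 > parent 50 at index 0, swap → [51, 31, 50, 30, 4, 40, -46, -33, -35, -11, -38, -50, 38]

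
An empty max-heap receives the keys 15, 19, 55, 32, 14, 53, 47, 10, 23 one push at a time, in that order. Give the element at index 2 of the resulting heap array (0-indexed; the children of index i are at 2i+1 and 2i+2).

53

Insert 15:
  append 15 at index 0 → [15] (no swap needed)
Insert 19:
  append 19 at index 1 → [15, 19]
  19 > parent 15 at index 0, swap → [19, 15]
Insert 55:
  append 55 at index 2 → [19, 15, 55]
  55 > parent 19 at index 0, swap → [55, 15, 19]
Insert 32:
  append 32 at index 3 → [55, 15, 19, 32]
  32 > parent 15 at index 1, swap → [55, 32, 19, 15]
Insert 14:
  append 14 at index 4 → [55, 32, 19, 15, 14] (no swap needed)
Insert 53:
  append 53 at index 5 → [55, 32, 19, 15, 14, 53]
  53 > parent 19 at index 2, swap → [55, 32, 53, 15, 14, 19]
Insert 47:
  append 47 at index 6 → [55, 32, 53, 15, 14, 19, 47] (no swap needed)
Insert 10:
  append 10 at index 7 → [55, 32, 53, 15, 14, 19, 47, 10] (no swap needed)
Insert 23:
  append 23 at index 8 → [55, 32, 53, 15, 14, 19, 47, 10, 23]
  23 > parent 15 at index 3, swap → [55, 32, 53, 23, 14, 19, 47, 10, 15]
resulting array: [55, 32, 53, 23, 14, 19, 47, 10, 15]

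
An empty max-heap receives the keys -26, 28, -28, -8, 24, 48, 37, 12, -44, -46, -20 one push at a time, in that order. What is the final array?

[48, 24, 37, 12, -8, -28, 28, -26, -44, -46, -20]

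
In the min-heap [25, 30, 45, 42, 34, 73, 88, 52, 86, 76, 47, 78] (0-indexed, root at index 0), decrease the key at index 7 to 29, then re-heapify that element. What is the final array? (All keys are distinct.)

set index 7 from 52 to 29 → [25, 30, 45, 42, 34, 73, 88, 29, 86, 76, 47, 78]
29 < parent 42 at index 3, swap → [25, 30, 45, 29, 34, 73, 88, 42, 86, 76, 47, 78]
29 < parent 30 at index 1, swap → [25, 29, 45, 30, 34, 73, 88, 42, 86, 76, 47, 78]

[25, 29, 45, 30, 34, 73, 88, 42, 86, 76, 47, 78]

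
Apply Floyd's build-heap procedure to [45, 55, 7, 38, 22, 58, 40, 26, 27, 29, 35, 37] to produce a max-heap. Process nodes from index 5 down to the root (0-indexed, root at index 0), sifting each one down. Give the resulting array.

sift down from index 5: already satisfies heap property
sift down from index 4:
  22 vs larger child 35 at index 10, swap → [45, 55, 7, 38, 35, 58, 40, 26, 27, 29, 22, 37]
sift down from index 3: already satisfies heap property
sift down from index 2:
  7 vs larger child 58 at index 5, swap → [45, 55, 58, 38, 35, 7, 40, 26, 27, 29, 22, 37]
  7 vs only child 37 at index 11, swap → [45, 55, 58, 38, 35, 37, 40, 26, 27, 29, 22, 7]
sift down from index 1: already satisfies heap property
sift down from index 0:
  45 vs larger child 58 at index 2, swap → [58, 55, 45, 38, 35, 37, 40, 26, 27, 29, 22, 7]

[58, 55, 45, 38, 35, 37, 40, 26, 27, 29, 22, 7]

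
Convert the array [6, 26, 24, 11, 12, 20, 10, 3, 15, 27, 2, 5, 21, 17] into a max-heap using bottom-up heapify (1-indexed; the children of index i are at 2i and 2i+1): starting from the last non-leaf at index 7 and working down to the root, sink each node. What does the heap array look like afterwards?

[27, 26, 24, 15, 12, 21, 17, 3, 11, 6, 2, 5, 20, 10]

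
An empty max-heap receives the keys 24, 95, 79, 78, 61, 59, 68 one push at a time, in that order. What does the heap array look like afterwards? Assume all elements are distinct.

Insert 24:
  append 24 at index 0 → [24] (no swap needed)
Insert 95:
  append 95 at index 1 → [24, 95]
  95 > parent 24 at index 0, swap → [95, 24]
Insert 79:
  append 79 at index 2 → [95, 24, 79] (no swap needed)
Insert 78:
  append 78 at index 3 → [95, 24, 79, 78]
  78 > parent 24 at index 1, swap → [95, 78, 79, 24]
Insert 61:
  append 61 at index 4 → [95, 78, 79, 24, 61] (no swap needed)
Insert 59:
  append 59 at index 5 → [95, 78, 79, 24, 61, 59] (no swap needed)
Insert 68:
  append 68 at index 6 → [95, 78, 79, 24, 61, 59, 68] (no swap needed)

[95, 78, 79, 24, 61, 59, 68]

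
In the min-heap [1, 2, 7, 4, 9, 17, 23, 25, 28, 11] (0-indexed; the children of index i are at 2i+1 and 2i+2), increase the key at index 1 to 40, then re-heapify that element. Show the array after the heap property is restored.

set index 1 from 2 to 40 → [1, 40, 7, 4, 9, 17, 23, 25, 28, 11]
40 vs smaller child 4 at index 3, swap → [1, 4, 7, 40, 9, 17, 23, 25, 28, 11]
40 vs smaller child 25 at index 7, swap → [1, 4, 7, 25, 9, 17, 23, 40, 28, 11]

[1, 4, 7, 25, 9, 17, 23, 40, 28, 11]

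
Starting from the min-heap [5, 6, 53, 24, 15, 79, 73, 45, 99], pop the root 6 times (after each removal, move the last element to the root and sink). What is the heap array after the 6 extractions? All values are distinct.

[73, 79, 99]

extract-min #1 returns 5:
  remove root 5; move last element 99 to root → [99, 6, 53, 24, 15, 79, 73, 45]
  99 vs smaller child 6 at index 1, swap → [6, 99, 53, 24, 15, 79, 73, 45]
  99 vs smaller child 15 at index 4, swap → [6, 15, 53, 24, 99, 79, 73, 45]
extract-min #2 returns 6:
  remove root 6; move last element 45 to root → [45, 15, 53, 24, 99, 79, 73]
  45 vs smaller child 15 at index 1, swap → [15, 45, 53, 24, 99, 79, 73]
  45 vs smaller child 24 at index 3, swap → [15, 24, 53, 45, 99, 79, 73]
extract-min #3 returns 15:
  remove root 15; move last element 73 to root → [73, 24, 53, 45, 99, 79]
  73 vs smaller child 24 at index 1, swap → [24, 73, 53, 45, 99, 79]
  73 vs smaller child 45 at index 3, swap → [24, 45, 53, 73, 99, 79]
extract-min #4 returns 24:
  remove root 24; move last element 79 to root → [79, 45, 53, 73, 99]
  79 vs smaller child 45 at index 1, swap → [45, 79, 53, 73, 99]
  79 vs smaller child 73 at index 3, swap → [45, 73, 53, 79, 99]
extract-min #5 returns 45:
  remove root 45; move last element 99 to root → [99, 73, 53, 79]
  99 vs smaller child 53 at index 2, swap → [53, 73, 99, 79]
extract-min #6 returns 53:
  remove root 53; move last element 79 to root → [79, 73, 99]
  79 vs smaller child 73 at index 1, swap → [73, 79, 99]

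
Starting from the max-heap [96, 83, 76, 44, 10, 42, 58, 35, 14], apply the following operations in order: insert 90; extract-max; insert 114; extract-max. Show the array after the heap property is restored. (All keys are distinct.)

[90, 83, 76, 44, 10, 42, 58, 35, 14]

insert 90:
  append 90 at index 9 → [96, 83, 76, 44, 10, 42, 58, 35, 14, 90]
  90 > parent 10 at index 4, swap → [96, 83, 76, 44, 90, 42, 58, 35, 14, 10]
  90 > parent 83 at index 1, swap → [96, 90, 76, 44, 83, 42, 58, 35, 14, 10]
extract-max → returns 96:
  remove root 96; move last element 10 to root → [10, 90, 76, 44, 83, 42, 58, 35, 14]
  10 vs larger child 90 at index 1, swap → [90, 10, 76, 44, 83, 42, 58, 35, 14]
  10 vs larger child 83 at index 4, swap → [90, 83, 76, 44, 10, 42, 58, 35, 14]
insert 114:
  append 114 at index 9 → [90, 83, 76, 44, 10, 42, 58, 35, 14, 114]
  114 > parent 10 at index 4, swap → [90, 83, 76, 44, 114, 42, 58, 35, 14, 10]
  114 > parent 83 at index 1, swap → [90, 114, 76, 44, 83, 42, 58, 35, 14, 10]
  114 > parent 90 at index 0, swap → [114, 90, 76, 44, 83, 42, 58, 35, 14, 10]
extract-max → returns 114:
  remove root 114; move last element 10 to root → [10, 90, 76, 44, 83, 42, 58, 35, 14]
  10 vs larger child 90 at index 1, swap → [90, 10, 76, 44, 83, 42, 58, 35, 14]
  10 vs larger child 83 at index 4, swap → [90, 83, 76, 44, 10, 42, 58, 35, 14]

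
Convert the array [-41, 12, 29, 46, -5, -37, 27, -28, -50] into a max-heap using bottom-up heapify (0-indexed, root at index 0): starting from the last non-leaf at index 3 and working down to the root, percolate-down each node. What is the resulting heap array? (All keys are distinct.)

sift down from index 3: already satisfies heap property
sift down from index 2: already satisfies heap property
sift down from index 1:
  12 vs larger child 46 at index 3, swap → [-41, 46, 29, 12, -5, -37, 27, -28, -50]
sift down from index 0:
  -41 vs larger child 46 at index 1, swap → [46, -41, 29, 12, -5, -37, 27, -28, -50]
  -41 vs larger child 12 at index 3, swap → [46, 12, 29, -41, -5, -37, 27, -28, -50]
  -41 vs larger child -28 at index 7, swap → [46, 12, 29, -28, -5, -37, 27, -41, -50]

[46, 12, 29, -28, -5, -37, 27, -41, -50]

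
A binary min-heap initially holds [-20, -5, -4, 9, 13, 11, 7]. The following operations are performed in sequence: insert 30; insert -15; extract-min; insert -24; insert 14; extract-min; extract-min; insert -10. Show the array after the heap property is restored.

[-10, -5, -4, 9, 13, 11, 7, 30, 14]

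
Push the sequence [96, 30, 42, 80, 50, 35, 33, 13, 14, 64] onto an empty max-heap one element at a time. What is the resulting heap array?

[96, 80, 42, 30, 64, 35, 33, 13, 14, 50]

Insert 96:
  append 96 at index 0 → [96] (no swap needed)
Insert 30:
  append 30 at index 1 → [96, 30] (no swap needed)
Insert 42:
  append 42 at index 2 → [96, 30, 42] (no swap needed)
Insert 80:
  append 80 at index 3 → [96, 30, 42, 80]
  80 > parent 30 at index 1, swap → [96, 80, 42, 30]
Insert 50:
  append 50 at index 4 → [96, 80, 42, 30, 50] (no swap needed)
Insert 35:
  append 35 at index 5 → [96, 80, 42, 30, 50, 35] (no swap needed)
Insert 33:
  append 33 at index 6 → [96, 80, 42, 30, 50, 35, 33] (no swap needed)
Insert 13:
  append 13 at index 7 → [96, 80, 42, 30, 50, 35, 33, 13] (no swap needed)
Insert 14:
  append 14 at index 8 → [96, 80, 42, 30, 50, 35, 33, 13, 14] (no swap needed)
Insert 64:
  append 64 at index 9 → [96, 80, 42, 30, 50, 35, 33, 13, 14, 64]
  64 > parent 50 at index 4, swap → [96, 80, 42, 30, 64, 35, 33, 13, 14, 50]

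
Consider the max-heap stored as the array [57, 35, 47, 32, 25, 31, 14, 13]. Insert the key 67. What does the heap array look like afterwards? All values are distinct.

append 67 at index 8 → [57, 35, 47, 32, 25, 31, 14, 13, 67]
67 > parent 32 at index 3, swap → [57, 35, 47, 67, 25, 31, 14, 13, 32]
67 > parent 35 at index 1, swap → [57, 67, 47, 35, 25, 31, 14, 13, 32]
67 > parent 57 at index 0, swap → [67, 57, 47, 35, 25, 31, 14, 13, 32]

[67, 57, 47, 35, 25, 31, 14, 13, 32]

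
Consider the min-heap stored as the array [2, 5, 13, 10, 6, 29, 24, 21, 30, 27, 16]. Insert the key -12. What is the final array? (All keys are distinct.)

[-12, 5, 2, 10, 6, 13, 24, 21, 30, 27, 16, 29]

append -12 at index 11 → [2, 5, 13, 10, 6, 29, 24, 21, 30, 27, 16, -12]
-12 < parent 29 at index 5, swap → [2, 5, 13, 10, 6, -12, 24, 21, 30, 27, 16, 29]
-12 < parent 13 at index 2, swap → [2, 5, -12, 10, 6, 13, 24, 21, 30, 27, 16, 29]
-12 < parent 2 at index 0, swap → [-12, 5, 2, 10, 6, 13, 24, 21, 30, 27, 16, 29]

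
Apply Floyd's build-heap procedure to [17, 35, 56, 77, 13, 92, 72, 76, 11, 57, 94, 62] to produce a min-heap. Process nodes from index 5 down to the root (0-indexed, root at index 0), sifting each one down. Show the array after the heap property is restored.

[11, 13, 56, 35, 17, 62, 72, 76, 77, 57, 94, 92]

sift down from index 5:
  92 vs only child 62 at index 11, swap → [17, 35, 56, 77, 13, 62, 72, 76, 11, 57, 94, 92]
sift down from index 4: already satisfies heap property
sift down from index 3:
  77 vs smaller child 11 at index 8, swap → [17, 35, 56, 11, 13, 62, 72, 76, 77, 57, 94, 92]
sift down from index 2: already satisfies heap property
sift down from index 1:
  35 vs smaller child 11 at index 3, swap → [17, 11, 56, 35, 13, 62, 72, 76, 77, 57, 94, 92]
sift down from index 0:
  17 vs smaller child 11 at index 1, swap → [11, 17, 56, 35, 13, 62, 72, 76, 77, 57, 94, 92]
  17 vs smaller child 13 at index 4, swap → [11, 13, 56, 35, 17, 62, 72, 76, 77, 57, 94, 92]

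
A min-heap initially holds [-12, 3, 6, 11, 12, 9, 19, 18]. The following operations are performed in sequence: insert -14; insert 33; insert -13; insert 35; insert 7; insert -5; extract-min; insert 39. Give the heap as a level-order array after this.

[-13, -12, -5, 3, 12, 7, 6, 18, 11, 33, 19, 35, 9, 39]

insert -14:
  append -14 at index 8 → [-12, 3, 6, 11, 12, 9, 19, 18, -14]
  -14 < parent 11 at index 3, swap → [-12, 3, 6, -14, 12, 9, 19, 18, 11]
  -14 < parent 3 at index 1, swap → [-12, -14, 6, 3, 12, 9, 19, 18, 11]
  -14 < parent -12 at index 0, swap → [-14, -12, 6, 3, 12, 9, 19, 18, 11]
insert 33:
  append 33 at index 9 → [-14, -12, 6, 3, 12, 9, 19, 18, 11, 33] (no swap needed)
insert -13:
  append -13 at index 10 → [-14, -12, 6, 3, 12, 9, 19, 18, 11, 33, -13]
  -13 < parent 12 at index 4, swap → [-14, -12, 6, 3, -13, 9, 19, 18, 11, 33, 12]
  -13 < parent -12 at index 1, swap → [-14, -13, 6, 3, -12, 9, 19, 18, 11, 33, 12]
insert 35:
  append 35 at index 11 → [-14, -13, 6, 3, -12, 9, 19, 18, 11, 33, 12, 35] (no swap needed)
insert 7:
  append 7 at index 12 → [-14, -13, 6, 3, -12, 9, 19, 18, 11, 33, 12, 35, 7]
  7 < parent 9 at index 5, swap → [-14, -13, 6, 3, -12, 7, 19, 18, 11, 33, 12, 35, 9]
insert -5:
  append -5 at index 13 → [-14, -13, 6, 3, -12, 7, 19, 18, 11, 33, 12, 35, 9, -5]
  -5 < parent 19 at index 6, swap → [-14, -13, 6, 3, -12, 7, -5, 18, 11, 33, 12, 35, 9, 19]
  -5 < parent 6 at index 2, swap → [-14, -13, -5, 3, -12, 7, 6, 18, 11, 33, 12, 35, 9, 19]
extract-min → returns -14:
  remove root -14; move last element 19 to root → [19, -13, -5, 3, -12, 7, 6, 18, 11, 33, 12, 35, 9]
  19 vs smaller child -13 at index 1, swap → [-13, 19, -5, 3, -12, 7, 6, 18, 11, 33, 12, 35, 9]
  19 vs smaller child -12 at index 4, swap → [-13, -12, -5, 3, 19, 7, 6, 18, 11, 33, 12, 35, 9]
  19 vs smaller child 12 at index 10, swap → [-13, -12, -5, 3, 12, 7, 6, 18, 11, 33, 19, 35, 9]
insert 39:
  append 39 at index 13 → [-13, -12, -5, 3, 12, 7, 6, 18, 11, 33, 19, 35, 9, 39] (no swap needed)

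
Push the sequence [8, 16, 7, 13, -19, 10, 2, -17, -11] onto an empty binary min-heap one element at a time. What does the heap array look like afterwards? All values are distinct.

[-19, -17, 2, -11, 13, 10, 8, 16, 7]

Insert 8:
  append 8 at index 0 → [8] (no swap needed)
Insert 16:
  append 16 at index 1 → [8, 16] (no swap needed)
Insert 7:
  append 7 at index 2 → [8, 16, 7]
  7 < parent 8 at index 0, swap → [7, 16, 8]
Insert 13:
  append 13 at index 3 → [7, 16, 8, 13]
  13 < parent 16 at index 1, swap → [7, 13, 8, 16]
Insert -19:
  append -19 at index 4 → [7, 13, 8, 16, -19]
  -19 < parent 13 at index 1, swap → [7, -19, 8, 16, 13]
  -19 < parent 7 at index 0, swap → [-19, 7, 8, 16, 13]
Insert 10:
  append 10 at index 5 → [-19, 7, 8, 16, 13, 10] (no swap needed)
Insert 2:
  append 2 at index 6 → [-19, 7, 8, 16, 13, 10, 2]
  2 < parent 8 at index 2, swap → [-19, 7, 2, 16, 13, 10, 8]
Insert -17:
  append -17 at index 7 → [-19, 7, 2, 16, 13, 10, 8, -17]
  -17 < parent 16 at index 3, swap → [-19, 7, 2, -17, 13, 10, 8, 16]
  -17 < parent 7 at index 1, swap → [-19, -17, 2, 7, 13, 10, 8, 16]
Insert -11:
  append -11 at index 8 → [-19, -17, 2, 7, 13, 10, 8, 16, -11]
  -11 < parent 7 at index 3, swap → [-19, -17, 2, -11, 13, 10, 8, 16, 7]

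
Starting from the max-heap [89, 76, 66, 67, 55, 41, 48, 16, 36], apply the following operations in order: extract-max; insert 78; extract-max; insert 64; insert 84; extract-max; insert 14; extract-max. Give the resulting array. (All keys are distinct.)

[67, 64, 66, 36, 55, 41, 48, 16, 14]

extract-max → returns 89:
  remove root 89; move last element 36 to root → [36, 76, 66, 67, 55, 41, 48, 16]
  36 vs larger child 76 at index 1, swap → [76, 36, 66, 67, 55, 41, 48, 16]
  36 vs larger child 67 at index 3, swap → [76, 67, 66, 36, 55, 41, 48, 16]
insert 78:
  append 78 at index 8 → [76, 67, 66, 36, 55, 41, 48, 16, 78]
  78 > parent 36 at index 3, swap → [76, 67, 66, 78, 55, 41, 48, 16, 36]
  78 > parent 67 at index 1, swap → [76, 78, 66, 67, 55, 41, 48, 16, 36]
  78 > parent 76 at index 0, swap → [78, 76, 66, 67, 55, 41, 48, 16, 36]
extract-max → returns 78:
  remove root 78; move last element 36 to root → [36, 76, 66, 67, 55, 41, 48, 16]
  36 vs larger child 76 at index 1, swap → [76, 36, 66, 67, 55, 41, 48, 16]
  36 vs larger child 67 at index 3, swap → [76, 67, 66, 36, 55, 41, 48, 16]
insert 64:
  append 64 at index 8 → [76, 67, 66, 36, 55, 41, 48, 16, 64]
  64 > parent 36 at index 3, swap → [76, 67, 66, 64, 55, 41, 48, 16, 36]
insert 84:
  append 84 at index 9 → [76, 67, 66, 64, 55, 41, 48, 16, 36, 84]
  84 > parent 55 at index 4, swap → [76, 67, 66, 64, 84, 41, 48, 16, 36, 55]
  84 > parent 67 at index 1, swap → [76, 84, 66, 64, 67, 41, 48, 16, 36, 55]
  84 > parent 76 at index 0, swap → [84, 76, 66, 64, 67, 41, 48, 16, 36, 55]
extract-max → returns 84:
  remove root 84; move last element 55 to root → [55, 76, 66, 64, 67, 41, 48, 16, 36]
  55 vs larger child 76 at index 1, swap → [76, 55, 66, 64, 67, 41, 48, 16, 36]
  55 vs larger child 67 at index 4, swap → [76, 67, 66, 64, 55, 41, 48, 16, 36]
insert 14:
  append 14 at index 9 → [76, 67, 66, 64, 55, 41, 48, 16, 36, 14] (no swap needed)
extract-max → returns 76:
  remove root 76; move last element 14 to root → [14, 67, 66, 64, 55, 41, 48, 16, 36]
  14 vs larger child 67 at index 1, swap → [67, 14, 66, 64, 55, 41, 48, 16, 36]
  14 vs larger child 64 at index 3, swap → [67, 64, 66, 14, 55, 41, 48, 16, 36]
  14 vs larger child 36 at index 8, swap → [67, 64, 66, 36, 55, 41, 48, 16, 14]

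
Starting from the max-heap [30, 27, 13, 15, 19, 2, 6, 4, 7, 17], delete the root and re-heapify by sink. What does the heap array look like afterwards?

[27, 19, 13, 15, 17, 2, 6, 4, 7]

remove root 30; move last element 17 to root → [17, 27, 13, 15, 19, 2, 6, 4, 7]
17 vs larger child 27 at index 1, swap → [27, 17, 13, 15, 19, 2, 6, 4, 7]
17 vs larger child 19 at index 4, swap → [27, 19, 13, 15, 17, 2, 6, 4, 7]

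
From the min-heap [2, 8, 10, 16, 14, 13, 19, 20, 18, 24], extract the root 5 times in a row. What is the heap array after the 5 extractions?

extract-min #1 returns 2:
  remove root 2; move last element 24 to root → [24, 8, 10, 16, 14, 13, 19, 20, 18]
  24 vs smaller child 8 at index 1, swap → [8, 24, 10, 16, 14, 13, 19, 20, 18]
  24 vs smaller child 14 at index 4, swap → [8, 14, 10, 16, 24, 13, 19, 20, 18]
extract-min #2 returns 8:
  remove root 8; move last element 18 to root → [18, 14, 10, 16, 24, 13, 19, 20]
  18 vs smaller child 10 at index 2, swap → [10, 14, 18, 16, 24, 13, 19, 20]
  18 vs smaller child 13 at index 5, swap → [10, 14, 13, 16, 24, 18, 19, 20]
extract-min #3 returns 10:
  remove root 10; move last element 20 to root → [20, 14, 13, 16, 24, 18, 19]
  20 vs smaller child 13 at index 2, swap → [13, 14, 20, 16, 24, 18, 19]
  20 vs smaller child 18 at index 5, swap → [13, 14, 18, 16, 24, 20, 19]
extract-min #4 returns 13:
  remove root 13; move last element 19 to root → [19, 14, 18, 16, 24, 20]
  19 vs smaller child 14 at index 1, swap → [14, 19, 18, 16, 24, 20]
  19 vs smaller child 16 at index 3, swap → [14, 16, 18, 19, 24, 20]
extract-min #5 returns 14:
  remove root 14; move last element 20 to root → [20, 16, 18, 19, 24]
  20 vs smaller child 16 at index 1, swap → [16, 20, 18, 19, 24]
  20 vs smaller child 19 at index 3, swap → [16, 19, 18, 20, 24]

[16, 19, 18, 20, 24]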